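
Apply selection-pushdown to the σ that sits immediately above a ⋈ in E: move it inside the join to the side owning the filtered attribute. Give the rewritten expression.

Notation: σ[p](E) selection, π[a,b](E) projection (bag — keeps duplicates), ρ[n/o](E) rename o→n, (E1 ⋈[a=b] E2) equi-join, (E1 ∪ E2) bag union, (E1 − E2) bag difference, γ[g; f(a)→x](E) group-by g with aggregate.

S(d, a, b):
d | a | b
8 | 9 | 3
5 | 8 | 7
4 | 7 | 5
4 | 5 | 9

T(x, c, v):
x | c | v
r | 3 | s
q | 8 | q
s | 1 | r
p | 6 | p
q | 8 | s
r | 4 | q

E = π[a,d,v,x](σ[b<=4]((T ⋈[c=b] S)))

σ filters on b, owned by the right side.
E' = π[a,d,v,x]((T ⋈[c=b] σ[b<=4](S)))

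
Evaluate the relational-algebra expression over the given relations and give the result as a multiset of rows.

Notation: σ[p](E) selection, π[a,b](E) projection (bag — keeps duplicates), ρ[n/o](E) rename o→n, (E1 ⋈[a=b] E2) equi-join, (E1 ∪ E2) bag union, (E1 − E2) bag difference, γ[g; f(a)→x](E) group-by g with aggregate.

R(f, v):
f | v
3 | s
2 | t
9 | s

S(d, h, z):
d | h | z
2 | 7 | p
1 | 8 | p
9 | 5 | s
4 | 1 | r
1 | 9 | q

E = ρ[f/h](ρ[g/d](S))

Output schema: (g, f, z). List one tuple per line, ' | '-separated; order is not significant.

Row counts bottom-up:
  S → 5
  ρ[g/d](S) → 5
  ρ[f/h](ρ[g/d](S)) → 5

== RESULT ==
g | f | z
1 | 8 | p
1 | 9 | q
2 | 7 | p
4 | 1 | r
9 | 5 | s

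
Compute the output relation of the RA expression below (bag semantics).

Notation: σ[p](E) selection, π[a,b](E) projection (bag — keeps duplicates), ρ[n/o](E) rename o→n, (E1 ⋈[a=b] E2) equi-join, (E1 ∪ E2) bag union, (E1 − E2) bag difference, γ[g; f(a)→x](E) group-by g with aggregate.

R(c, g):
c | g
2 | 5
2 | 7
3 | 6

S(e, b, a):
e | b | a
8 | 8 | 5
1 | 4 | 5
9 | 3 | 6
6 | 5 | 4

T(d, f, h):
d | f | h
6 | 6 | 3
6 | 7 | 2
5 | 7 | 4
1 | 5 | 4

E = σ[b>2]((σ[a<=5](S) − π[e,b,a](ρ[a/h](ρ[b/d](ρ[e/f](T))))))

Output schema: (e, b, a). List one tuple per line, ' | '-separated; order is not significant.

Row counts bottom-up:
  S → 4
  σ[a<=5](S) → 3
  T → 4
  ρ[e/f](T) → 4
  ρ[b/d](ρ[e/f](T)) → 4
  ρ[a/h](ρ[b/d](ρ[e/f](T))) → 4
  π[e,b,a](ρ[a/h](ρ[b/d](ρ[e/f](T)))) → 4
  (σ[a<=5](S) − π[e,b,a](ρ[a/h](ρ[b/d](ρ[e/f](T))))) → 3
  σ[b>2]((σ[a<=5](S) − π[e,b,a](ρ[a/h](ρ[b/d](ρ[e/f](T)))))) → 3

== RESULT ==
e | b | a
1 | 4 | 5
6 | 5 | 4
8 | 8 | 5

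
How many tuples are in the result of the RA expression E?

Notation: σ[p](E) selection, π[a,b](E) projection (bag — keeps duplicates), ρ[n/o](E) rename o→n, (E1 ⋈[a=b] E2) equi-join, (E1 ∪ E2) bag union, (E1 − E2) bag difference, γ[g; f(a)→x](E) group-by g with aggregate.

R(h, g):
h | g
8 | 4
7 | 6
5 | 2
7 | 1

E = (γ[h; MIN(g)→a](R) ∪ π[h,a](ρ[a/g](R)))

Row counts bottom-up:
  R → 4
  γ[h; MIN(g)→a](R) → 3
  R → 4
  ρ[a/g](R) → 4
  π[h,a](ρ[a/g](R)) → 4
  (γ[h; MIN(g)→a](R) ∪ π[h,a](ρ[a/g](R))) → 7

|E| = 7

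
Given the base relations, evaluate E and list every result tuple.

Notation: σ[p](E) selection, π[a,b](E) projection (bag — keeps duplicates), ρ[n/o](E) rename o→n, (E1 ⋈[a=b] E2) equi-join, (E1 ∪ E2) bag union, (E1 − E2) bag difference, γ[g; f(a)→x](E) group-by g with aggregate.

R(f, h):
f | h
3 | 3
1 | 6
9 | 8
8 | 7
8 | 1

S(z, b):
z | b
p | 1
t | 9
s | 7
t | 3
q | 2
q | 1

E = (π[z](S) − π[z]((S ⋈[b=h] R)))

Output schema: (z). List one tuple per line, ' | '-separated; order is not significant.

Subexpression sizes:
  S → 6
  π[z](S) → 6
  S → 6
  R → 5
  (S ⋈[b=h] R) → 4
  π[z]((S ⋈[b=h] R)) → 4
  (π[z](S) − π[z]((S ⋈[b=h] R))) → 2

== RESULT ==
z
q
t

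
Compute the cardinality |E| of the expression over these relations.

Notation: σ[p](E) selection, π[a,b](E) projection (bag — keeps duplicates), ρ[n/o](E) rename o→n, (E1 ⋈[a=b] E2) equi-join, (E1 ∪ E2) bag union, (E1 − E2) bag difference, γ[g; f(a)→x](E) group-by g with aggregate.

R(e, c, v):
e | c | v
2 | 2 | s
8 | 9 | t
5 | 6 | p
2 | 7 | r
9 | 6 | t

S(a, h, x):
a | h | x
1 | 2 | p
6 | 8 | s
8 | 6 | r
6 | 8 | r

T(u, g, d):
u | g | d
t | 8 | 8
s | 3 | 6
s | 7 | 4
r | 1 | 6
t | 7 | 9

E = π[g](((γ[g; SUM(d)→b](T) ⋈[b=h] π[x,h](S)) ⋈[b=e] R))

Row counts bottom-up:
  T → 5
  γ[g; SUM(d)→b](T) → 4
  S → 4
  π[x,h](S) → 4
  (γ[g; SUM(d)→b](T) ⋈[b=h] π[x,h](S)) → 4
  R → 5
  ((γ[g; SUM(d)→b](T) ⋈[b=h] π[x,h](S)) ⋈[b=e] R) → 2
  π[g](((γ[g; SUM(d)→b](T) ⋈[b=h] π[x,h](S)) ⋈[b=e] R)) → 2

|E| = 2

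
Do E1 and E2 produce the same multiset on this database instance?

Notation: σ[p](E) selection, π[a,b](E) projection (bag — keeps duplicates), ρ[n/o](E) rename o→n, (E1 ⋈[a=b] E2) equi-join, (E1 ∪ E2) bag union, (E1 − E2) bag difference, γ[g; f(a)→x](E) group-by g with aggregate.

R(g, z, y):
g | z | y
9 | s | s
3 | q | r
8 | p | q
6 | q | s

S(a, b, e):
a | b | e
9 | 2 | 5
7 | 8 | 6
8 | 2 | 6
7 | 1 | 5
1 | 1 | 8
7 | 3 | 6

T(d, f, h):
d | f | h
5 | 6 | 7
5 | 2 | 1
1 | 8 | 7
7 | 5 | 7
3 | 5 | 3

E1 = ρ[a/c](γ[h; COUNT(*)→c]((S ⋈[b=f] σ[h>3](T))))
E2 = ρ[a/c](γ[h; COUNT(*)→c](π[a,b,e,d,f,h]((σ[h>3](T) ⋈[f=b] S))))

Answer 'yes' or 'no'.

E1 row counts bottom-up:
  S → 6
  T → 5
  σ[h>3](T) → 3
  (S ⋈[b=f] σ[h>3](T)) → 1
  γ[h; COUNT(*)→c]((S ⋈[b=f] σ[h>3](T))) → 1
  ρ[a/c](γ[h; COUNT(*)→c]((S ⋈[b=f] σ[h>3](T)))) → 1
E2 row counts bottom-up:
  T → 5
  σ[h>3](T) → 3
  S → 6
  (σ[h>3](T) ⋈[f=b] S) → 1
  π[a,b,e,d,f,h]((σ[h>3](T) ⋈[f=b] S)) → 1
  γ[h; COUNT(*)→c](π[a,b,e,d,f,h]((σ[h>3](T) ⋈[f=b] S))) → 1
  ρ[a/c](γ[h; COUNT(*)→c](π[a,b,e,d,f,h]((σ[h>3](T) ⋈[f=b] S)))) → 1

E1 and E2 produce the same multiset:
h | a
7 | 1

yes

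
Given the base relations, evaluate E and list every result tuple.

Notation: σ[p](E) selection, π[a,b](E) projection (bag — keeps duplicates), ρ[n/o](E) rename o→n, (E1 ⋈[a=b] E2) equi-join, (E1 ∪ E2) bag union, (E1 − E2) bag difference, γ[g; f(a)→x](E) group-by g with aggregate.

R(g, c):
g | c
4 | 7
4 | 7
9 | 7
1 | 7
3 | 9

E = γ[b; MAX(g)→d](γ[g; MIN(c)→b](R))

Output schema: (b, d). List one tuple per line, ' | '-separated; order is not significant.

Subexpression sizes:
  R → 5
  γ[g; MIN(c)→b](R) → 4
  γ[b; MAX(g)→d](γ[g; MIN(c)→b](R)) → 2

== RESULT ==
b | d
7 | 9
9 | 3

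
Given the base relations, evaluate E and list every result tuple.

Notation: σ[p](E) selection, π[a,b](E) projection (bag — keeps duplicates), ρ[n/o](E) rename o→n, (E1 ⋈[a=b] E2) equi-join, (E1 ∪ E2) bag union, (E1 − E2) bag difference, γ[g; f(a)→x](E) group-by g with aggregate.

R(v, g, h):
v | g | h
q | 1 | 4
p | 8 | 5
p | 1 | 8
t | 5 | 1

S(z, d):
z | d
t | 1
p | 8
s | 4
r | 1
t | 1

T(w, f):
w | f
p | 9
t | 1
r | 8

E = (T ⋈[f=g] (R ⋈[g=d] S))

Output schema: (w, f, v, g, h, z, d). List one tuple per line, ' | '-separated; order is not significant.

Stepwise |·|:
  T → 3
  R → 4
  S → 5
  (R ⋈[g=d] S) → 7
  (T ⋈[f=g] (R ⋈[g=d] S)) → 7

== RESULT ==
w | f | v | g | h | z | d
r | 8 | p | 8 | 5 | p | 8
t | 1 | p | 1 | 8 | r | 1
t | 1 | p | 1 | 8 | t | 1
t | 1 | p | 1 | 8 | t | 1
t | 1 | q | 1 | 4 | r | 1
t | 1 | q | 1 | 4 | t | 1
t | 1 | q | 1 | 4 | t | 1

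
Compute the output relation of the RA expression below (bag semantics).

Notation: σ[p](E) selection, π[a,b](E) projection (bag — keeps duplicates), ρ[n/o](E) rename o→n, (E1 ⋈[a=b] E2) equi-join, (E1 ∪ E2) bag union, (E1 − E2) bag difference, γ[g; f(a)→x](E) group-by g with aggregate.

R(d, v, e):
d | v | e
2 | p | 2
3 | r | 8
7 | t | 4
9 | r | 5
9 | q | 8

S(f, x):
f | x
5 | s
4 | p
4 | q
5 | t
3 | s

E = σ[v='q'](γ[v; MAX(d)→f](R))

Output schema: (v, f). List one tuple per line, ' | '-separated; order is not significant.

Subexpression sizes:
  R → 5
  γ[v; MAX(d)→f](R) → 4
  σ[v='q'](γ[v; MAX(d)→f](R)) → 1

== RESULT ==
v | f
q | 9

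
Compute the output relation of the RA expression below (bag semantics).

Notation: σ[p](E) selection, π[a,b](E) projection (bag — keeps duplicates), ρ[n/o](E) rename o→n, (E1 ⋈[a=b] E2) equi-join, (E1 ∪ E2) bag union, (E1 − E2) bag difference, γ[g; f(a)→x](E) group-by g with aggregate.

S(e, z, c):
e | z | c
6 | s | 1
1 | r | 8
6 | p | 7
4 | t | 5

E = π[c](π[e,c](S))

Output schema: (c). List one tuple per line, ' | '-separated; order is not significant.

Stepwise |·|:
  S → 4
  π[e,c](S) → 4
  π[c](π[e,c](S)) → 4

== RESULT ==
c
1
5
7
8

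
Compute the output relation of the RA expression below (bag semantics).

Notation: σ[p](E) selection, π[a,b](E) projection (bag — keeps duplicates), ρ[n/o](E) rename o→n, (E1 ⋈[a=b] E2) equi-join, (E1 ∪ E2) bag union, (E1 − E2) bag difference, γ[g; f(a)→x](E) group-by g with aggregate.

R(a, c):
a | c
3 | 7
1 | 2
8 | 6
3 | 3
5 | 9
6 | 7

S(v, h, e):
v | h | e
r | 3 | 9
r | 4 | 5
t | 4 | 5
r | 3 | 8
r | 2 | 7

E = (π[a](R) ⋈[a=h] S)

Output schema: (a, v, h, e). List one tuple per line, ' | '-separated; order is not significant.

Stepwise |·|:
  R → 6
  π[a](R) → 6
  S → 5
  (π[a](R) ⋈[a=h] S) → 4

== RESULT ==
a | v | h | e
3 | r | 3 | 8
3 | r | 3 | 8
3 | r | 3 | 9
3 | r | 3 | 9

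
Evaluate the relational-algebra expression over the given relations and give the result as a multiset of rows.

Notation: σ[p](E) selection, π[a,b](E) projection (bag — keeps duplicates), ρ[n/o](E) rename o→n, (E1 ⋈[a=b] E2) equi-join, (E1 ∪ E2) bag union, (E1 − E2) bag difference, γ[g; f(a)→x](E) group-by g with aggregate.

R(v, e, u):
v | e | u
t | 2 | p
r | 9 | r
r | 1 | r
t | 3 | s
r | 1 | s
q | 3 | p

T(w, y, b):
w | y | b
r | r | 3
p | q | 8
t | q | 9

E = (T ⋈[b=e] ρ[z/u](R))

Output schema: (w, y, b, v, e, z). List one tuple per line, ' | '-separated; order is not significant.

Subexpression sizes:
  T → 3
  R → 6
  ρ[z/u](R) → 6
  (T ⋈[b=e] ρ[z/u](R)) → 3

== RESULT ==
w | y | b | v | e | z
r | r | 3 | q | 3 | p
r | r | 3 | t | 3 | s
t | q | 9 | r | 9 | r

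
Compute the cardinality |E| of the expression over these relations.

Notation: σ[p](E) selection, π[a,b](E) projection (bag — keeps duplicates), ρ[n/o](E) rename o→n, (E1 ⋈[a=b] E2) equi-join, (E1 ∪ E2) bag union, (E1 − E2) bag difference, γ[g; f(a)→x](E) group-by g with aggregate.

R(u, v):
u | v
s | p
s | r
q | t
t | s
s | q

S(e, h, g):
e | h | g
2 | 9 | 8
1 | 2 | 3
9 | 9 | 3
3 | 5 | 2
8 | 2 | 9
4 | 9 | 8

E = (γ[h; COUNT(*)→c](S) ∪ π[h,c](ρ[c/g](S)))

Per-node cardinality:
  S → 6
  γ[h; COUNT(*)→c](S) → 3
  S → 6
  ρ[c/g](S) → 6
  π[h,c](ρ[c/g](S)) → 6
  (γ[h; COUNT(*)→c](S) ∪ π[h,c](ρ[c/g](S))) → 9

|E| = 9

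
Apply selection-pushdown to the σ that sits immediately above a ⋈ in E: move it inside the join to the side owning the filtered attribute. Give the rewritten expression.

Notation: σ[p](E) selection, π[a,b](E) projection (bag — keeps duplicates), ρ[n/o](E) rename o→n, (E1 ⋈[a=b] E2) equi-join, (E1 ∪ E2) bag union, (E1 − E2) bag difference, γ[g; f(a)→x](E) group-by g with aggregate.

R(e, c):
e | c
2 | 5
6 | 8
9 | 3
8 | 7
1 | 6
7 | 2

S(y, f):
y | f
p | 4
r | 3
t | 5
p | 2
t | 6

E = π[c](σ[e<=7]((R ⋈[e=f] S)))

σ filters on e, owned by the left side.
E' = π[c]((σ[e<=7](R) ⋈[e=f] S))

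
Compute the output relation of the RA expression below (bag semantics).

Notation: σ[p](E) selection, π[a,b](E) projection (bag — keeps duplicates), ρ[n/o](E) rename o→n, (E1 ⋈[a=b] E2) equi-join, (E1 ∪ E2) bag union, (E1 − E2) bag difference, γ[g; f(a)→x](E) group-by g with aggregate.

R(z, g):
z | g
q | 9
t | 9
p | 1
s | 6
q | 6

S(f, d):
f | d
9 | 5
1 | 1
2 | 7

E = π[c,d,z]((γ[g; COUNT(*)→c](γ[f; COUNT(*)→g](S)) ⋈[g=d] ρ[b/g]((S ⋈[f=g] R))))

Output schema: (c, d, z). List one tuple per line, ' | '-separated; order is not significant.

Subexpression sizes:
  S → 3
  γ[f; COUNT(*)→g](S) → 3
  γ[g; COUNT(*)→c](γ[f; COUNT(*)→g](S)) → 1
  S → 3
  R → 5
  (S ⋈[f=g] R) → 3
  ρ[b/g]((S ⋈[f=g] R)) → 3
  (γ[g; COUNT(*)→c](γ[f; COUNT(*)→g](S)) ⋈[g=d] ρ[b/g]((S ⋈[f=g] R))) → 1
  π[c,d,z]((γ[g; COUNT(*)→c](γ[f; COUNT(*)→g](S)) ⋈[g=d] ρ[b/g]((S ⋈[f=g] R)))) → 1

== RESULT ==
c | d | z
3 | 1 | p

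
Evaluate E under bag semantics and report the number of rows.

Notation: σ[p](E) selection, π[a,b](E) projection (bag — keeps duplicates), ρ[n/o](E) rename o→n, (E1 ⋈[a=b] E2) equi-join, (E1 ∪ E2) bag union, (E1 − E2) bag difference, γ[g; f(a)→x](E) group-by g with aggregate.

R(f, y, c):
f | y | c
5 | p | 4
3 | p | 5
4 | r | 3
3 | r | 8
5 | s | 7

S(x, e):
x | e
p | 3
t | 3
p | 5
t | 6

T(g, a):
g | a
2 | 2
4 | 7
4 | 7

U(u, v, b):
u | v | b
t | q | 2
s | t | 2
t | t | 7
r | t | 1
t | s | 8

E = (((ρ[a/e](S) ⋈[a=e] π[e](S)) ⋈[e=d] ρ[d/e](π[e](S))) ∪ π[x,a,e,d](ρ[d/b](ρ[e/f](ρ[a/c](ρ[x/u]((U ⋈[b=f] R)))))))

Per-node cardinality:
  S → 4
  ρ[a/e](S) → 4
  S → 4
  π[e](S) → 4
  (ρ[a/e](S) ⋈[a=e] π[e](S)) → 6
  S → 4
  π[e](S) → 4
  ρ[d/e](π[e](S)) → 4
  ((ρ[a/e](S) ⋈[a=e] π[e](S)) ⋈[e=d] ρ[d/e](π[e](S))) → 10
  U → 5
  R → 5
  (U ⋈[b=f] R) → 0
  ρ[x/u]((U ⋈[b=f] R)) → 0
  ρ[a/c](ρ[x/u]((U ⋈[b=f] R))) → 0
  ρ[e/f](ρ[a/c](ρ[x/u]((U ⋈[b=f] R)))) → 0
  ρ[d/b](ρ[e/f](ρ[a/c](ρ[x/u]((U ⋈[b=f] R))))) → 0
  π[x,a,e,d](ρ[d/b](ρ[e/f](ρ[a/c](ρ[x/u]((U ⋈[b=f] R)))))) → 0
  (((ρ[a/e](S) ⋈[a=e] π[e](S)) ⋈[e=d] ρ[d/e](π[e](S))) ∪ π[x,a,e,d](ρ[d/b](ρ[e/f](ρ[a/c](ρ[x/u]((U ⋈[b=f] R))))))) → 10

|E| = 10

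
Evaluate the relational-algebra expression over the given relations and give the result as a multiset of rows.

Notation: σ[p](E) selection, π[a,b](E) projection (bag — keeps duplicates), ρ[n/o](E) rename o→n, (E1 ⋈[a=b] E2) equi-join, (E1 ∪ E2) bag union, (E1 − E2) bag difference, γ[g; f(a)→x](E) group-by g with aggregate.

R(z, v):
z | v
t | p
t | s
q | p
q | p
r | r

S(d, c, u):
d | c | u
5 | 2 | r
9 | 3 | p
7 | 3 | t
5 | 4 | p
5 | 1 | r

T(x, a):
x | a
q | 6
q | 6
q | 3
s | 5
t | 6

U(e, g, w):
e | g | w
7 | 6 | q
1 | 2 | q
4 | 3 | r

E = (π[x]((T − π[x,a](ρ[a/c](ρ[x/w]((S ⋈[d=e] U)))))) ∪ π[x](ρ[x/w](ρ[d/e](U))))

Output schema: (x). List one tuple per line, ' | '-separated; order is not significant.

Stepwise |·|:
  T → 5
  S → 5
  U → 3
  (S ⋈[d=e] U) → 1
  ρ[x/w]((S ⋈[d=e] U)) → 1
  ρ[a/c](ρ[x/w]((S ⋈[d=e] U))) → 1
  π[x,a](ρ[a/c](ρ[x/w]((S ⋈[d=e] U)))) → 1
  (T − π[x,a](ρ[a/c](ρ[x/w]((S ⋈[d=e] U))))) → 4
  π[x]((T − π[x,a](ρ[a/c](ρ[x/w]((S ⋈[d=e] U)))))) → 4
  U → 3
  ρ[d/e](U) → 3
  ρ[x/w](ρ[d/e](U)) → 3
  π[x](ρ[x/w](ρ[d/e](U))) → 3
  (π[x]((T − π[x,a](ρ[a/c](ρ[x/w]((S ⋈[d=e] U)))))) ∪ π[x](ρ[x/w](ρ[d/e](U)))) → 7

== RESULT ==
x
q
q
q
q
r
s
t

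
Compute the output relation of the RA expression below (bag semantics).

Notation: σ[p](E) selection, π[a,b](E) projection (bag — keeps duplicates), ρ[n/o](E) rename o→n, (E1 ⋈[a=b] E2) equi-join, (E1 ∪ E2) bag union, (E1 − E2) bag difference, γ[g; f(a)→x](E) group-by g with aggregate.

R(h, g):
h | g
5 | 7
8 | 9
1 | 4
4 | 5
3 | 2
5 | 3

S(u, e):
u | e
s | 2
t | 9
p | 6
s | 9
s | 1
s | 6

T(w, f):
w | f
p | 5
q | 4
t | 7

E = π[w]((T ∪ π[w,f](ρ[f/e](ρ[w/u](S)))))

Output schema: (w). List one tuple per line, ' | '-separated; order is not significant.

Per-node cardinality:
  T → 3
  S → 6
  ρ[w/u](S) → 6
  ρ[f/e](ρ[w/u](S)) → 6
  π[w,f](ρ[f/e](ρ[w/u](S))) → 6
  (T ∪ π[w,f](ρ[f/e](ρ[w/u](S)))) → 9
  π[w]((T ∪ π[w,f](ρ[f/e](ρ[w/u](S))))) → 9

== RESULT ==
w
p
p
q
s
s
s
s
t
t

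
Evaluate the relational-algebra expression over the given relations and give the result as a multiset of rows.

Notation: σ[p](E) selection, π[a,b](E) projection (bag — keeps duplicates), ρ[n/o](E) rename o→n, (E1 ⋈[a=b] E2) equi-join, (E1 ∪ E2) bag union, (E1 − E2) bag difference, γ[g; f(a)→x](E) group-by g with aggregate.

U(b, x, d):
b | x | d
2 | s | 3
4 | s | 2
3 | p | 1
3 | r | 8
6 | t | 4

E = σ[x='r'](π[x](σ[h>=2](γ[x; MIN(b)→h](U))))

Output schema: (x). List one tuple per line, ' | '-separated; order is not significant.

Per-node cardinality:
  U → 5
  γ[x; MIN(b)→h](U) → 4
  σ[h>=2](γ[x; MIN(b)→h](U)) → 4
  π[x](σ[h>=2](γ[x; MIN(b)→h](U))) → 4
  σ[x='r'](π[x](σ[h>=2](γ[x; MIN(b)→h](U)))) → 1

== RESULT ==
x
r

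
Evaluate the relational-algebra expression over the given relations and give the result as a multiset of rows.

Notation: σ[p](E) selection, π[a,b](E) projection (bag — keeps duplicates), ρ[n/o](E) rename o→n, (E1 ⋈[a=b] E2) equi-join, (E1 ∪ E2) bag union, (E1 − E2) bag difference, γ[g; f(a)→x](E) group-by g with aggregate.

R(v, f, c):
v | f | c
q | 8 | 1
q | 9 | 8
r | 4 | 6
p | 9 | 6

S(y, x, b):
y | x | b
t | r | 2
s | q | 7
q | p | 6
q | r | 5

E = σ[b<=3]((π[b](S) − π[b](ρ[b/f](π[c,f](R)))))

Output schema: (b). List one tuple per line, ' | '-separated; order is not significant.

Row counts bottom-up:
  S → 4
  π[b](S) → 4
  R → 4
  π[c,f](R) → 4
  ρ[b/f](π[c,f](R)) → 4
  π[b](ρ[b/f](π[c,f](R))) → 4
  (π[b](S) − π[b](ρ[b/f](π[c,f](R)))) → 4
  σ[b<=3]((π[b](S) − π[b](ρ[b/f](π[c,f](R))))) → 1

== RESULT ==
b
2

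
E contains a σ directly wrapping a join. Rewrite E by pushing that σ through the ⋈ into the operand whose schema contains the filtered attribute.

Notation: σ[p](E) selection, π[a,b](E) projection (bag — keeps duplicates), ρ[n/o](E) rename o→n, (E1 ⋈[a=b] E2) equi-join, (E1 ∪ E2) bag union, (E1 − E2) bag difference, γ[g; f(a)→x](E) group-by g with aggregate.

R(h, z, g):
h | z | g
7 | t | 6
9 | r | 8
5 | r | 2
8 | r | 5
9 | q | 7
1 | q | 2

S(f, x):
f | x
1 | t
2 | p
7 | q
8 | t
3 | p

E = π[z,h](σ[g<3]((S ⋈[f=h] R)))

σ filters on g, owned by the right side.
E' = π[z,h]((S ⋈[f=h] σ[g<3](R)))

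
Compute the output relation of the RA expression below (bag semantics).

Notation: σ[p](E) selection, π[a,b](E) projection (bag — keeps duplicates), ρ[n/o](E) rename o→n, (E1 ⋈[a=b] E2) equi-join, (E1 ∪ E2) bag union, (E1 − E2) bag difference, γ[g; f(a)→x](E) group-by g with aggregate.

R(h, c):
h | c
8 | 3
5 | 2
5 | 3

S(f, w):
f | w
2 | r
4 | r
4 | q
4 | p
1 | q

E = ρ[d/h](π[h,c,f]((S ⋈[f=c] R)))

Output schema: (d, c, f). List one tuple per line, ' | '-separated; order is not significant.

Subexpression sizes:
  S → 5
  R → 3
  (S ⋈[f=c] R) → 1
  π[h,c,f]((S ⋈[f=c] R)) → 1
  ρ[d/h](π[h,c,f]((S ⋈[f=c] R))) → 1

== RESULT ==
d | c | f
5 | 2 | 2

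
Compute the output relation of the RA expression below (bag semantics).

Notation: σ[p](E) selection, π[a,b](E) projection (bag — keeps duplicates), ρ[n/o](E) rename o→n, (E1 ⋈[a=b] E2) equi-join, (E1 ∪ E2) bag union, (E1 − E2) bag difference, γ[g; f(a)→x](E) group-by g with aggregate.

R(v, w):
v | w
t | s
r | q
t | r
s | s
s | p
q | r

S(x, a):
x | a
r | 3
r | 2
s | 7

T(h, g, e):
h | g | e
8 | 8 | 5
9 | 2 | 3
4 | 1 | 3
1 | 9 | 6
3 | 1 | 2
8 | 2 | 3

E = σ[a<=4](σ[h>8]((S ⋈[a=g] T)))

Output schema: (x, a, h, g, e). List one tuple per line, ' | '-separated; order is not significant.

Subexpression sizes:
  S → 3
  T → 6
  (S ⋈[a=g] T) → 2
  σ[h>8]((S ⋈[a=g] T)) → 1
  σ[a<=4](σ[h>8]((S ⋈[a=g] T))) → 1

== RESULT ==
x | a | h | g | e
r | 2 | 9 | 2 | 3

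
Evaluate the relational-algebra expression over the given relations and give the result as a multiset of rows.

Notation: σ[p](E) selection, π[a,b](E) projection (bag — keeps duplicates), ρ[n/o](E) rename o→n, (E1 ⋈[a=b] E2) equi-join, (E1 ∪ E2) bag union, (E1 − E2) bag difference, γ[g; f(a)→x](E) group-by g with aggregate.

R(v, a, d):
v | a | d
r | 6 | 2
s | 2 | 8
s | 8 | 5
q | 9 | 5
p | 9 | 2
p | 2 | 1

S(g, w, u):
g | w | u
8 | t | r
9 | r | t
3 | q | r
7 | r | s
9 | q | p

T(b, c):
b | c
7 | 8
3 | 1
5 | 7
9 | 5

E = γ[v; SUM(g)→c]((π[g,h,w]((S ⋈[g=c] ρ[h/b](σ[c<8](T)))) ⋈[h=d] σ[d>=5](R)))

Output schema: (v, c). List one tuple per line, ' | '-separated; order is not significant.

Subexpression sizes:
  S → 5
  T → 4
  σ[c<8](T) → 3
  ρ[h/b](σ[c<8](T)) → 3
  (S ⋈[g=c] ρ[h/b](σ[c<8](T))) → 1
  π[g,h,w]((S ⋈[g=c] ρ[h/b](σ[c<8](T)))) → 1
  R → 6
  σ[d>=5](R) → 3
  (π[g,h,w]((S ⋈[g=c] ρ[h/b](σ[c<8](T)))) ⋈[h=d] σ[d>=5](R)) → 2
  γ[v; SUM(g)→c]((π[g,h,w]((S ⋈[g=c] ρ[h/b](σ[c<8](T)))) ⋈[h=d] σ[d>=5](R))) → 2

== RESULT ==
v | c
q | 7
s | 7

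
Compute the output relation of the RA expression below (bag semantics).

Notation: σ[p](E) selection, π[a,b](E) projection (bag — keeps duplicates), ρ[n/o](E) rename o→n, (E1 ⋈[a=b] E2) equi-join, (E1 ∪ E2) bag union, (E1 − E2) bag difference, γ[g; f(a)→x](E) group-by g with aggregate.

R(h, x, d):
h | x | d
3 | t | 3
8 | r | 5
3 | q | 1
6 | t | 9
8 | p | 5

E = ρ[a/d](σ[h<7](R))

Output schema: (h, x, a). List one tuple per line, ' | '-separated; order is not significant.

Per-node cardinality:
  R → 5
  σ[h<7](R) → 3
  ρ[a/d](σ[h<7](R)) → 3

== RESULT ==
h | x | a
3 | q | 1
3 | t | 3
6 | t | 9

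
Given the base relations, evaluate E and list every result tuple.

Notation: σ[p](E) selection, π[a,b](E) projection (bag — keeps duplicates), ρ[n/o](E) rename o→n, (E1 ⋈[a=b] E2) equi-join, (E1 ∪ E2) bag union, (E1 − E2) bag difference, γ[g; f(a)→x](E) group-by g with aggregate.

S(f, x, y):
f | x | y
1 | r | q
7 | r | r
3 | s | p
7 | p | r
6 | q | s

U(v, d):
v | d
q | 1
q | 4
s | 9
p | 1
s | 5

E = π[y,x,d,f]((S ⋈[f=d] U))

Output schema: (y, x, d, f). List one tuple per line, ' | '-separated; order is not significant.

Subexpression sizes:
  S → 5
  U → 5
  (S ⋈[f=d] U) → 2
  π[y,x,d,f]((S ⋈[f=d] U)) → 2

== RESULT ==
y | x | d | f
q | r | 1 | 1
q | r | 1 | 1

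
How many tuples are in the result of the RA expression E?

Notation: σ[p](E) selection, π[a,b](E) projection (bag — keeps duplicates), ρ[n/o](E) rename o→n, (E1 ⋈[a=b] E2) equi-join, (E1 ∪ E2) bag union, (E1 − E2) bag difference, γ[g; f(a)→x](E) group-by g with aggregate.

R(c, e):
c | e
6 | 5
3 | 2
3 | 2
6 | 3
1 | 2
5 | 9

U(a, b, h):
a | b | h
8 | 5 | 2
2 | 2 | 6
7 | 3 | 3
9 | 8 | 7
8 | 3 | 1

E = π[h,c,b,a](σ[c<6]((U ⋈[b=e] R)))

Stepwise |·|:
  U → 5
  R → 6
  (U ⋈[b=e] R) → 6
  σ[c<6]((U ⋈[b=e] R)) → 3
  π[h,c,b,a](σ[c<6]((U ⋈[b=e] R))) → 3

|E| = 3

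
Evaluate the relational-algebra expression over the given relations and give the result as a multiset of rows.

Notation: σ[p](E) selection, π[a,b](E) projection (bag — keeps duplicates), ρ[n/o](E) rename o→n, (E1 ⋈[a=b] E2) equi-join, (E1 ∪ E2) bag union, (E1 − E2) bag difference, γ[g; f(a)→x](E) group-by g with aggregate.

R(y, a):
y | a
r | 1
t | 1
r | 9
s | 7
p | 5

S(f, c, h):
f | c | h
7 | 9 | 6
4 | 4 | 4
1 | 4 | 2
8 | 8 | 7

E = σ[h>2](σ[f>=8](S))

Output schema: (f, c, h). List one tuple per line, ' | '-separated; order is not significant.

Row counts bottom-up:
  S → 4
  σ[f>=8](S) → 1
  σ[h>2](σ[f>=8](S)) → 1

== RESULT ==
f | c | h
8 | 8 | 7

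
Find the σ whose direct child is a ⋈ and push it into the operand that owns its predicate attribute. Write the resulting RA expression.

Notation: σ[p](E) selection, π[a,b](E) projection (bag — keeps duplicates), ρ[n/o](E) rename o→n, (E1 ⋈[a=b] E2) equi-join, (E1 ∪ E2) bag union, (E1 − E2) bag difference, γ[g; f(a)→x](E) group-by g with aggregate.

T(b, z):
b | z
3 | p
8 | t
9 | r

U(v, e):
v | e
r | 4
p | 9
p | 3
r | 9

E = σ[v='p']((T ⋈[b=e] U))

σ filters on v, owned by the right side.
E' = (T ⋈[b=e] σ[v='p'](U))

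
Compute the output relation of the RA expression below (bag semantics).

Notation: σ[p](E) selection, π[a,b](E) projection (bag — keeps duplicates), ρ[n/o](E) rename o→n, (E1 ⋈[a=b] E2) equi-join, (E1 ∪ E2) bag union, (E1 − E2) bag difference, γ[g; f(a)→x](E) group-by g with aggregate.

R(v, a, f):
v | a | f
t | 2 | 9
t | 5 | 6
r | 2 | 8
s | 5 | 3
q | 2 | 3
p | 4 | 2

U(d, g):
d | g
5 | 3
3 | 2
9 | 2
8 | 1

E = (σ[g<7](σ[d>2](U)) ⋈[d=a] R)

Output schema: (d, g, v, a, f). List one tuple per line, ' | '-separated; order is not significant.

Row counts bottom-up:
  U → 4
  σ[d>2](U) → 4
  σ[g<7](σ[d>2](U)) → 4
  R → 6
  (σ[g<7](σ[d>2](U)) ⋈[d=a] R) → 2

== RESULT ==
d | g | v | a | f
5 | 3 | s | 5 | 3
5 | 3 | t | 5 | 6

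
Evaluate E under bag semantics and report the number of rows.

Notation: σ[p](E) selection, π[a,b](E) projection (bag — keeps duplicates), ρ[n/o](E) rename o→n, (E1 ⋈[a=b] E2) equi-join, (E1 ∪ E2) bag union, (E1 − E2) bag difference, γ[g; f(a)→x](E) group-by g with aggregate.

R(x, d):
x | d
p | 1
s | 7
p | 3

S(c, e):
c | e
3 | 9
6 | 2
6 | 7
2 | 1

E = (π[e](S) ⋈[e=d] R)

Row counts bottom-up:
  S → 4
  π[e](S) → 4
  R → 3
  (π[e](S) ⋈[e=d] R) → 2

|E| = 2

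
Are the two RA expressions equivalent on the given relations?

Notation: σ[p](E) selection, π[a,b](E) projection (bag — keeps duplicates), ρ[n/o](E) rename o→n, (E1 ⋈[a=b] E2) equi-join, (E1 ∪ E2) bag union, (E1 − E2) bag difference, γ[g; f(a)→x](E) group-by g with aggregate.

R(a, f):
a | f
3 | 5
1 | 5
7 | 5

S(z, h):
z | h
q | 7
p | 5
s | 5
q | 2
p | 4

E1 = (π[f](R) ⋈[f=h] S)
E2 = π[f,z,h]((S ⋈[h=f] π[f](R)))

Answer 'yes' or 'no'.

E1 row counts bottom-up:
  R → 3
  π[f](R) → 3
  S → 5
  (π[f](R) ⋈[f=h] S) → 6
E2 row counts bottom-up:
  S → 5
  R → 3
  π[f](R) → 3
  (S ⋈[h=f] π[f](R)) → 6
  π[f,z,h]((S ⋈[h=f] π[f](R))) → 6

E1 and E2 produce the same multiset:
f | z | h
5 | p | 5
5 | p | 5
5 | p | 5
5 | s | 5
5 | s | 5
5 | s | 5

yes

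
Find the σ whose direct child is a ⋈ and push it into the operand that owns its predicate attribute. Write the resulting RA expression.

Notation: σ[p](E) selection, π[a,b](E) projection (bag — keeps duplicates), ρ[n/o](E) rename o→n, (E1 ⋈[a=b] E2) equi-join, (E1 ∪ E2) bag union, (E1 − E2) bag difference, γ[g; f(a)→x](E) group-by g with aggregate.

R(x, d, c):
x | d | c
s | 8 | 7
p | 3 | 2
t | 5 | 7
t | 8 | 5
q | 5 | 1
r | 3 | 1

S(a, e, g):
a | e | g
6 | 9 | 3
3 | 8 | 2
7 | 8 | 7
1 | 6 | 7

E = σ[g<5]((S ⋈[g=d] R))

σ filters on g, owned by the left side.
E' = (σ[g<5](S) ⋈[g=d] R)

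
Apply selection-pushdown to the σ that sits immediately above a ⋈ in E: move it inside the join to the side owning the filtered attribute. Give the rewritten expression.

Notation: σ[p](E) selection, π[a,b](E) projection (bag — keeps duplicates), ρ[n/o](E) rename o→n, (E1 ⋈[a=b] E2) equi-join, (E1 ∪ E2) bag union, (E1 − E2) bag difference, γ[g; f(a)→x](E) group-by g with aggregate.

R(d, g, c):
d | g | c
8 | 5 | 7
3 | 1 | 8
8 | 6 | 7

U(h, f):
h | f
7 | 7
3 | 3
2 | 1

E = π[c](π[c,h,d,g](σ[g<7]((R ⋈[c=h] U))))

σ filters on g, owned by the left side.
E' = π[c](π[c,h,d,g]((σ[g<7](R) ⋈[c=h] U)))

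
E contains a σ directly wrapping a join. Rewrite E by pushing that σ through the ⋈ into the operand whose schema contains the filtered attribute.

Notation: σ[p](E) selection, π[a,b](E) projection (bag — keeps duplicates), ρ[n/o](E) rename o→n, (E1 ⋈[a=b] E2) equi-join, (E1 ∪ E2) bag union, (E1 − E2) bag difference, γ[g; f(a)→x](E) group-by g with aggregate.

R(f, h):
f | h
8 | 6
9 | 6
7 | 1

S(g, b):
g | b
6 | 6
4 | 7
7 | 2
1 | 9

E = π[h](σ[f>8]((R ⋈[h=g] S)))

σ filters on f, owned by the left side.
E' = π[h]((σ[f>8](R) ⋈[h=g] S))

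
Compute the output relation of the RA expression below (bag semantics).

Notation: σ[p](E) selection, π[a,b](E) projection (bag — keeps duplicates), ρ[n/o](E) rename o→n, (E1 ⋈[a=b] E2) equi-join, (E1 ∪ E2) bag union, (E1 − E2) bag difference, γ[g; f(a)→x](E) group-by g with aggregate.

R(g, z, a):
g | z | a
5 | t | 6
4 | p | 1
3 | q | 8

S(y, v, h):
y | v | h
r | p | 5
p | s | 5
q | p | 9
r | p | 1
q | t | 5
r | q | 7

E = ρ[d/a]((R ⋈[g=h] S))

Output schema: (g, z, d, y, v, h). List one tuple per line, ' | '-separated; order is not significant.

Row counts bottom-up:
  R → 3
  S → 6
  (R ⋈[g=h] S) → 3
  ρ[d/a]((R ⋈[g=h] S)) → 3

== RESULT ==
g | z | d | y | v | h
5 | t | 6 | p | s | 5
5 | t | 6 | q | t | 5
5 | t | 6 | r | p | 5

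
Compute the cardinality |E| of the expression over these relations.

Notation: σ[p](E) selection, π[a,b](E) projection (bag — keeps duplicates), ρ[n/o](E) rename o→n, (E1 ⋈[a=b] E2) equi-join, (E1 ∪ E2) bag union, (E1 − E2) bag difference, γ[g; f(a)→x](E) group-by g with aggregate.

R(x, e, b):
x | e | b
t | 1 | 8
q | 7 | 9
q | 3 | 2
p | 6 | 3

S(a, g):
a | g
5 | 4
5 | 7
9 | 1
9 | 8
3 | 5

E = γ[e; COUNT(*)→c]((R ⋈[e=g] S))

Per-node cardinality:
  R → 4
  S → 5
  (R ⋈[e=g] S) → 2
  γ[e; COUNT(*)→c]((R ⋈[e=g] S)) → 2

|E| = 2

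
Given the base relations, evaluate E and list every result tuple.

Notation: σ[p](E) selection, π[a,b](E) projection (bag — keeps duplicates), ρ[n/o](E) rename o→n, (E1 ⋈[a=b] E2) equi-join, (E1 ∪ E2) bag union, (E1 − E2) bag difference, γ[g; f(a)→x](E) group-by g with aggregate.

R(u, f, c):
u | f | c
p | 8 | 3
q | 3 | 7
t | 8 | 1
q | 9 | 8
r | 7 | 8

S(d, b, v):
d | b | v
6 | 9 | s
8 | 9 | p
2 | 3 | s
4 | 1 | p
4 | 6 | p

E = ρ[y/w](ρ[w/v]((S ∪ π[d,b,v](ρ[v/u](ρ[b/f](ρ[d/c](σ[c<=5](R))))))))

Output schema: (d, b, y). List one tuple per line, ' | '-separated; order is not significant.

Subexpression sizes:
  S → 5
  R → 5
  σ[c<=5](R) → 2
  ρ[d/c](σ[c<=5](R)) → 2
  ρ[b/f](ρ[d/c](σ[c<=5](R))) → 2
  ρ[v/u](ρ[b/f](ρ[d/c](σ[c<=5](R)))) → 2
  π[d,b,v](ρ[v/u](ρ[b/f](ρ[d/c](σ[c<=5](R))))) → 2
  (S ∪ π[d,b,v](ρ[v/u](ρ[b/f](ρ[d/c](σ[c<=5](R)))))) → 7
  ρ[w/v]((S ∪ π[d,b,v](ρ[v/u](ρ[b/f](ρ[d/c](σ[c<=5](R))))))) → 7
  ρ[y/w](ρ[w/v]((S ∪ π[d,b,v](ρ[v/u](ρ[b/f](ρ[d/c](σ[c<=5](R)))))))) → 7

== RESULT ==
d | b | y
1 | 8 | t
2 | 3 | s
3 | 8 | p
4 | 1 | p
4 | 6 | p
6 | 9 | s
8 | 9 | p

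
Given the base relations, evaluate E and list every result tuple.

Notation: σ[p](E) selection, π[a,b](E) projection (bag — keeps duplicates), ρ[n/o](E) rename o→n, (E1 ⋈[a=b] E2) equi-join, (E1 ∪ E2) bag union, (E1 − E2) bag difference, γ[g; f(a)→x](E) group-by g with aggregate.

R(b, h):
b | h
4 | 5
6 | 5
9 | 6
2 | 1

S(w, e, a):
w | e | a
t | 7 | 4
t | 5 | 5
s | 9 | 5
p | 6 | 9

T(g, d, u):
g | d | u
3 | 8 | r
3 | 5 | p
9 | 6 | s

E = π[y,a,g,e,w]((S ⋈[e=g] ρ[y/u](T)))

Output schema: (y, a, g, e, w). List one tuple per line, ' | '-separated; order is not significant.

Per-node cardinality:
  S → 4
  T → 3
  ρ[y/u](T) → 3
  (S ⋈[e=g] ρ[y/u](T)) → 1
  π[y,a,g,e,w]((S ⋈[e=g] ρ[y/u](T))) → 1

== RESULT ==
y | a | g | e | w
s | 5 | 9 | 9 | s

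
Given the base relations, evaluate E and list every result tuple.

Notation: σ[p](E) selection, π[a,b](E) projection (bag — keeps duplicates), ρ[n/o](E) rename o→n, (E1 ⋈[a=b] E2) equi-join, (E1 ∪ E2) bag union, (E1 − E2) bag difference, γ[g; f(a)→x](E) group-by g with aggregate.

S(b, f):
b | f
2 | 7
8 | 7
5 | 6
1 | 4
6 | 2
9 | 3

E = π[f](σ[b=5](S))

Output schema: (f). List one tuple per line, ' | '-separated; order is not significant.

Row counts bottom-up:
  S → 6
  σ[b=5](S) → 1
  π[f](σ[b=5](S)) → 1

== RESULT ==
f
6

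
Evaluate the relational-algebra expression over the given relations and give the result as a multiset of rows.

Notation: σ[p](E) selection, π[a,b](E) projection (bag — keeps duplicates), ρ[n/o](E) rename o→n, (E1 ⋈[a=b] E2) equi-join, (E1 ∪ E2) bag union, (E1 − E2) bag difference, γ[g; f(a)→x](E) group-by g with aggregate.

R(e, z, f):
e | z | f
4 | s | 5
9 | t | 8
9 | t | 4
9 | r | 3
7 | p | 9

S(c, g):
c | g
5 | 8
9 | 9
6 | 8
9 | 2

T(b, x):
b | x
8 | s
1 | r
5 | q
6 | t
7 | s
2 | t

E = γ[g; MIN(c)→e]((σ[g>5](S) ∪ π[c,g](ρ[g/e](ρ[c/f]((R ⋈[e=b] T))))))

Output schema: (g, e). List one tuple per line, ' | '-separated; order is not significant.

Stepwise |·|:
  S → 4
  σ[g>5](S) → 3
  R → 5
  T → 6
  (R ⋈[e=b] T) → 1
  ρ[c/f]((R ⋈[e=b] T)) → 1
  ρ[g/e](ρ[c/f]((R ⋈[e=b] T))) → 1
  π[c,g](ρ[g/e](ρ[c/f]((R ⋈[e=b] T)))) → 1
  (σ[g>5](S) ∪ π[c,g](ρ[g/e](ρ[c/f]((R ⋈[e=b] T))))) → 4
  γ[g; MIN(c)→e]((σ[g>5](S) ∪ π[c,g](ρ[g/e](ρ[c/f]((R ⋈[e=b] T)))))) → 3

== RESULT ==
g | e
7 | 9
8 | 5
9 | 9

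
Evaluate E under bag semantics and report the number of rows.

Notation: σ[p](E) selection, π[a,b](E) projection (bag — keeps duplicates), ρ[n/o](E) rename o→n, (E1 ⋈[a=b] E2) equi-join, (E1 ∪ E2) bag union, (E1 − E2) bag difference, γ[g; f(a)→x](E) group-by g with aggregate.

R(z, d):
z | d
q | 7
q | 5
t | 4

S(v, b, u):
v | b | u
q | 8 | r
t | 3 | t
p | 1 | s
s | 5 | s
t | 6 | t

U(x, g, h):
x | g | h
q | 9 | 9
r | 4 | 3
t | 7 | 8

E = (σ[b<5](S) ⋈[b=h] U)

Per-node cardinality:
  S → 5
  σ[b<5](S) → 2
  U → 3
  (σ[b<5](S) ⋈[b=h] U) → 1

|E| = 1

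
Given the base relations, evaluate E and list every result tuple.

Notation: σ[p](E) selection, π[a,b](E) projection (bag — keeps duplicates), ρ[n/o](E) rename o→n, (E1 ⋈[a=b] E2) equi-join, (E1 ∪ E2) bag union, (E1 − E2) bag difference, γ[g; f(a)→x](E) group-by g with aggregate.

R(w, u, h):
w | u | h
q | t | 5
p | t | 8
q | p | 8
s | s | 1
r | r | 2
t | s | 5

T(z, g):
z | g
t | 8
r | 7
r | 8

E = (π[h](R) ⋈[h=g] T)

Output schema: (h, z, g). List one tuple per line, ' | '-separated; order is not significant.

Row counts bottom-up:
  R → 6
  π[h](R) → 6
  T → 3
  (π[h](R) ⋈[h=g] T) → 4

== RESULT ==
h | z | g
8 | r | 8
8 | r | 8
8 | t | 8
8 | t | 8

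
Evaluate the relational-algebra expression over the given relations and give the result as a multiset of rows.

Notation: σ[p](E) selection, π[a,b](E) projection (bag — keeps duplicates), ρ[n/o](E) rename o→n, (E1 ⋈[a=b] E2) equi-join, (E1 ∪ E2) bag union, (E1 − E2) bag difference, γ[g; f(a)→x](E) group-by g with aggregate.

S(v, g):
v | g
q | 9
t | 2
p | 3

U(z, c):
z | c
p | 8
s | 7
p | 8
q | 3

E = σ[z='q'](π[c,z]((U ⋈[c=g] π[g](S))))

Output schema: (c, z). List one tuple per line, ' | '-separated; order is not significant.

Row counts bottom-up:
  U → 4
  S → 3
  π[g](S) → 3
  (U ⋈[c=g] π[g](S)) → 1
  π[c,z]((U ⋈[c=g] π[g](S))) → 1
  σ[z='q'](π[c,z]((U ⋈[c=g] π[g](S)))) → 1

== RESULT ==
c | z
3 | q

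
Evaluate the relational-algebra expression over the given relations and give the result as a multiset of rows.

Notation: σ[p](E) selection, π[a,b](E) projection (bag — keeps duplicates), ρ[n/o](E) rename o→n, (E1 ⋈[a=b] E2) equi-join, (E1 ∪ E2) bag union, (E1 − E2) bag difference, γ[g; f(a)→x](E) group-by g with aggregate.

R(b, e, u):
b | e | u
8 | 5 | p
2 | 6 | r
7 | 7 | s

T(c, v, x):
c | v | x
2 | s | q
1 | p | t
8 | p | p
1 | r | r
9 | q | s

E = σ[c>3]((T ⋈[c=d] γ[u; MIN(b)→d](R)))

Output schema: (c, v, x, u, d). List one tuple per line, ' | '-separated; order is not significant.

Stepwise |·|:
  T → 5
  R → 3
  γ[u; MIN(b)→d](R) → 3
  (T ⋈[c=d] γ[u; MIN(b)→d](R)) → 2
  σ[c>3]((T ⋈[c=d] γ[u; MIN(b)→d](R))) → 1

== RESULT ==
c | v | x | u | d
8 | p | p | p | 8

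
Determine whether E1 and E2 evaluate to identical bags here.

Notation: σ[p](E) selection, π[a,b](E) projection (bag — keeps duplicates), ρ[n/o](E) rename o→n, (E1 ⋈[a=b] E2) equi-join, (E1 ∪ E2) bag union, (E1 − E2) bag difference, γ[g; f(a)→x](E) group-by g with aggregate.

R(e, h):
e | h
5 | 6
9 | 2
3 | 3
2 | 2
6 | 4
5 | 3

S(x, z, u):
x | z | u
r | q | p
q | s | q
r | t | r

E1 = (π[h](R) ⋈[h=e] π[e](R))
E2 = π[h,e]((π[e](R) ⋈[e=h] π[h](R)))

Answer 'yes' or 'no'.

E1 subexpression sizes:
  R → 6
  π[h](R) → 6
  R → 6
  π[e](R) → 6
  (π[h](R) ⋈[h=e] π[e](R)) → 5
E2 subexpression sizes:
  R → 6
  π[e](R) → 6
  R → 6
  π[h](R) → 6
  (π[e](R) ⋈[e=h] π[h](R)) → 5
  π[h,e]((π[e](R) ⋈[e=h] π[h](R))) → 5

E1 and E2 produce the same multiset:
h | e
2 | 2
2 | 2
3 | 3
3 | 3
6 | 6

yes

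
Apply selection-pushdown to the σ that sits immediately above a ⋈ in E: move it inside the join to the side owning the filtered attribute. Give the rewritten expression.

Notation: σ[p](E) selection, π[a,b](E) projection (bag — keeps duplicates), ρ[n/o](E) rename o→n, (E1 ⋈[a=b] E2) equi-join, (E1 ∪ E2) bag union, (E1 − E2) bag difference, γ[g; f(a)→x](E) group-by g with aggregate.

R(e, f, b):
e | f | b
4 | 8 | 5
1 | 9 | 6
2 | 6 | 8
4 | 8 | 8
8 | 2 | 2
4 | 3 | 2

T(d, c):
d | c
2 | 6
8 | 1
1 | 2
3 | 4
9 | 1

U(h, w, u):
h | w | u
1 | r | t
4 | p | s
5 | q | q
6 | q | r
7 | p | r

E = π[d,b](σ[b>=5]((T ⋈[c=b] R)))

σ filters on b, owned by the right side.
E' = π[d,b]((T ⋈[c=b] σ[b>=5](R)))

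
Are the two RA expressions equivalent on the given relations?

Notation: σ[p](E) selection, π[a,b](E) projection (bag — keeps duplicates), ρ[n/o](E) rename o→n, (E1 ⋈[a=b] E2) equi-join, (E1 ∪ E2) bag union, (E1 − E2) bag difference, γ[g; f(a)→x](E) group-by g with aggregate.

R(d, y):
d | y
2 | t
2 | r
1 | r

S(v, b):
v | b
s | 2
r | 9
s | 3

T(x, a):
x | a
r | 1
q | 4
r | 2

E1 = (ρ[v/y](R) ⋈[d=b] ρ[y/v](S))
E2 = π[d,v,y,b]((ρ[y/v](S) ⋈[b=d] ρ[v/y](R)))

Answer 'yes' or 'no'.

E1 subexpression sizes:
  R → 3
  ρ[v/y](R) → 3
  S → 3
  ρ[y/v](S) → 3
  (ρ[v/y](R) ⋈[d=b] ρ[y/v](S)) → 2
E2 subexpression sizes:
  S → 3
  ρ[y/v](S) → 3
  R → 3
  ρ[v/y](R) → 3
  (ρ[y/v](S) ⋈[b=d] ρ[v/y](R)) → 2
  π[d,v,y,b]((ρ[y/v](S) ⋈[b=d] ρ[v/y](R))) → 2

E1 and E2 produce the same multiset:
d | v | y | b
2 | r | s | 2
2 | t | s | 2

yes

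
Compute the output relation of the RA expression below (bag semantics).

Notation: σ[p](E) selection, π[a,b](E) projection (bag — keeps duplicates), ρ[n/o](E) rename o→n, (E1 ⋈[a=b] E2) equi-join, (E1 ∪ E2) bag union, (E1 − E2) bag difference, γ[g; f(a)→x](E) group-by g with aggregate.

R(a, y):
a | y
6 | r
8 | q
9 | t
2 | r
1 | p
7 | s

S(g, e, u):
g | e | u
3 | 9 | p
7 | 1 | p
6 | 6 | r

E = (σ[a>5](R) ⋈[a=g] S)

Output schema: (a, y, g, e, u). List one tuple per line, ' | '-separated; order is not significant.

Subexpression sizes:
  R → 6
  σ[a>5](R) → 4
  S → 3
  (σ[a>5](R) ⋈[a=g] S) → 2

== RESULT ==
a | y | g | e | u
6 | r | 6 | 6 | r
7 | s | 7 | 1 | p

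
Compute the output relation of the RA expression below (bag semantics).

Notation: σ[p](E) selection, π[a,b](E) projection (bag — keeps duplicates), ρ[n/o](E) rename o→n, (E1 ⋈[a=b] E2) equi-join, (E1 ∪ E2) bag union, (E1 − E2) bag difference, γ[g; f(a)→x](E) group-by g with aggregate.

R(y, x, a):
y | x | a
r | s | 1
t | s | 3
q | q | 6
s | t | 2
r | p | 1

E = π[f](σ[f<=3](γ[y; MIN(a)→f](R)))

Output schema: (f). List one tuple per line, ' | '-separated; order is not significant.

Stepwise |·|:
  R → 5
  γ[y; MIN(a)→f](R) → 4
  σ[f<=3](γ[y; MIN(a)→f](R)) → 3
  π[f](σ[f<=3](γ[y; MIN(a)→f](R))) → 3

== RESULT ==
f
1
2
3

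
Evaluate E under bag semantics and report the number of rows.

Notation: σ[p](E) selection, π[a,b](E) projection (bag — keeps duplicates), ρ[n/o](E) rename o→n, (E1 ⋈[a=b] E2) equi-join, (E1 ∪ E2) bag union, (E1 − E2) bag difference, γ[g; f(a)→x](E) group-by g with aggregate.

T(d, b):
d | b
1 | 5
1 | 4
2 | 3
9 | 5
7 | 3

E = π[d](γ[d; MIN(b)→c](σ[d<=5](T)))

Subexpression sizes:
  T → 5
  σ[d<=5](T) → 3
  γ[d; MIN(b)→c](σ[d<=5](T)) → 2
  π[d](γ[d; MIN(b)→c](σ[d<=5](T))) → 2

|E| = 2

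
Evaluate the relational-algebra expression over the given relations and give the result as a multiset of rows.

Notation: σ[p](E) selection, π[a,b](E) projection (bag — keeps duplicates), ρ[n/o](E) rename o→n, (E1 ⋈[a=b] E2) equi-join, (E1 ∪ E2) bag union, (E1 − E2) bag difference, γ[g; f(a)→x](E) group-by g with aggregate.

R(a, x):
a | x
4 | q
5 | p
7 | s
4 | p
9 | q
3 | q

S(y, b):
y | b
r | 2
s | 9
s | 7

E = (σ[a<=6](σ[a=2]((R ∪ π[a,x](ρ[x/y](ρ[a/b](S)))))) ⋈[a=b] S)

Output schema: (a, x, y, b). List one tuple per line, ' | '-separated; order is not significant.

Stepwise |·|:
  R → 6
  S → 3
  ρ[a/b](S) → 3
  ρ[x/y](ρ[a/b](S)) → 3
  π[a,x](ρ[x/y](ρ[a/b](S))) → 3
  (R ∪ π[a,x](ρ[x/y](ρ[a/b](S)))) → 9
  σ[a=2]((R ∪ π[a,x](ρ[x/y](ρ[a/b](S))))) → 1
  σ[a<=6](σ[a=2]((R ∪ π[a,x](ρ[x/y](ρ[a/b](S)))))) → 1
  S → 3
  (σ[a<=6](σ[a=2]((R ∪ π[a,x](ρ[x/y](ρ[a/b](S)))))) ⋈[a=b] S) → 1

== RESULT ==
a | x | y | b
2 | r | r | 2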